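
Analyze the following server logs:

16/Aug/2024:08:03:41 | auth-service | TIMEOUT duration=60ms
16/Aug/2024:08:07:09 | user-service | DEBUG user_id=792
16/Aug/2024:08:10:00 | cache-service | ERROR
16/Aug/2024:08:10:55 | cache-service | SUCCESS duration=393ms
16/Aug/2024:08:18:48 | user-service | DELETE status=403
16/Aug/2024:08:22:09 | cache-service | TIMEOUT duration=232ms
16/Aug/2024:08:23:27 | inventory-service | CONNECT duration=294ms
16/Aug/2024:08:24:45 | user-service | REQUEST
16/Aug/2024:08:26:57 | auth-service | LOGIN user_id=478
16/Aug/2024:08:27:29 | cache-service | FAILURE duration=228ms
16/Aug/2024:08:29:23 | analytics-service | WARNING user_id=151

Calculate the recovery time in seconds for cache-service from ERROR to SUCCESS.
55

To calculate recovery time:

1. Find ERROR event for cache-service: 16/Aug/2024:08:10:00
2. Find next SUCCESS event for cache-service: 16/Aug/2024:08:10:55
3. Recovery time: 16/Aug/2024:08:10:55 - 16/Aug/2024:08:10:00 = 55 seconds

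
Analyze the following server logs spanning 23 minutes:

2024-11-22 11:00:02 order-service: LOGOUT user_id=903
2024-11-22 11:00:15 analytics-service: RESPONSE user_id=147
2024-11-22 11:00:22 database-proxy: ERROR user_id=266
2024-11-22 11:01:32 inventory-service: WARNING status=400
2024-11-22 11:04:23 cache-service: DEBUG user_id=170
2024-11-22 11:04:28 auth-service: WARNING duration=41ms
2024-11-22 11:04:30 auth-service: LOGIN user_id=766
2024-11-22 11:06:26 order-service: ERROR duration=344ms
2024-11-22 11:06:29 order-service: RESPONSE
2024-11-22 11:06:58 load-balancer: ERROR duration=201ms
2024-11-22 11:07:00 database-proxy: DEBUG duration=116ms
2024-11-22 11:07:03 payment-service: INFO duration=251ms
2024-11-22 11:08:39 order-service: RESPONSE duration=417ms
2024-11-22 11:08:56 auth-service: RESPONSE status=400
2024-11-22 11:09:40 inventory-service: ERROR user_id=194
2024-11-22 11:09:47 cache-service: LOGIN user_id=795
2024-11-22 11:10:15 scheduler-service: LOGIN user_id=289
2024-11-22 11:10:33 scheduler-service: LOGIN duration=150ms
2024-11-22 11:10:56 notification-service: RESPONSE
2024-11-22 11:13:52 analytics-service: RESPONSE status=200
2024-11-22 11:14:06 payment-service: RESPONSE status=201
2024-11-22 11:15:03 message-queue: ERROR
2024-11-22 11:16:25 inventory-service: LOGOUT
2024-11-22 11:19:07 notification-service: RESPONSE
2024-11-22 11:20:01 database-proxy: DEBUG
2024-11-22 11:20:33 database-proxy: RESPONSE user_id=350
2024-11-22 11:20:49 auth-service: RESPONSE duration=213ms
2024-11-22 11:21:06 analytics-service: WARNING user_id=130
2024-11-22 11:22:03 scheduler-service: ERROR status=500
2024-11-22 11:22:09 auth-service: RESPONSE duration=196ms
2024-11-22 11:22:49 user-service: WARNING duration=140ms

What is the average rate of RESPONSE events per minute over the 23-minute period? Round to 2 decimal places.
0.48

To calculate the rate:

1. Count total RESPONSE events: 11
2. Total time period: 23 minutes
3. Rate = 11 / 23 = 0.48 events per minute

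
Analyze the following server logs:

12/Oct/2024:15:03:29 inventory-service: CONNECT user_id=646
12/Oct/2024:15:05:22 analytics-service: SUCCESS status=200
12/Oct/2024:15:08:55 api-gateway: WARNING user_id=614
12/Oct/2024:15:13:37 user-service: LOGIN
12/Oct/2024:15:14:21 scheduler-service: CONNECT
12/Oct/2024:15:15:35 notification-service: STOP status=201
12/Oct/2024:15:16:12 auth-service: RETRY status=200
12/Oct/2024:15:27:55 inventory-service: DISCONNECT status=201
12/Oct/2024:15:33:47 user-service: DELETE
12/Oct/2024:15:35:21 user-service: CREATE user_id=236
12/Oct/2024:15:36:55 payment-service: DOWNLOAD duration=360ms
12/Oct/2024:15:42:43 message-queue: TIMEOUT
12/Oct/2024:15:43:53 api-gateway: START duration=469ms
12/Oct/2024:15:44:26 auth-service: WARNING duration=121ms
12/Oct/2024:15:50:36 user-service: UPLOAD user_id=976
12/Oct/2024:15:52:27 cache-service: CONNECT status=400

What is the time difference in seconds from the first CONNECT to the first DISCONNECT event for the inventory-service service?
1466

To find the time between events:

1. Locate the first CONNECT event for inventory-service: 12/Oct/2024:15:03:29
2. Locate the first DISCONNECT event for inventory-service: 12/Oct/2024:15:27:55
3. Calculate the difference: 12/Oct/2024:15:27:55 - 12/Oct/2024:15:03:29 = 1466 seconds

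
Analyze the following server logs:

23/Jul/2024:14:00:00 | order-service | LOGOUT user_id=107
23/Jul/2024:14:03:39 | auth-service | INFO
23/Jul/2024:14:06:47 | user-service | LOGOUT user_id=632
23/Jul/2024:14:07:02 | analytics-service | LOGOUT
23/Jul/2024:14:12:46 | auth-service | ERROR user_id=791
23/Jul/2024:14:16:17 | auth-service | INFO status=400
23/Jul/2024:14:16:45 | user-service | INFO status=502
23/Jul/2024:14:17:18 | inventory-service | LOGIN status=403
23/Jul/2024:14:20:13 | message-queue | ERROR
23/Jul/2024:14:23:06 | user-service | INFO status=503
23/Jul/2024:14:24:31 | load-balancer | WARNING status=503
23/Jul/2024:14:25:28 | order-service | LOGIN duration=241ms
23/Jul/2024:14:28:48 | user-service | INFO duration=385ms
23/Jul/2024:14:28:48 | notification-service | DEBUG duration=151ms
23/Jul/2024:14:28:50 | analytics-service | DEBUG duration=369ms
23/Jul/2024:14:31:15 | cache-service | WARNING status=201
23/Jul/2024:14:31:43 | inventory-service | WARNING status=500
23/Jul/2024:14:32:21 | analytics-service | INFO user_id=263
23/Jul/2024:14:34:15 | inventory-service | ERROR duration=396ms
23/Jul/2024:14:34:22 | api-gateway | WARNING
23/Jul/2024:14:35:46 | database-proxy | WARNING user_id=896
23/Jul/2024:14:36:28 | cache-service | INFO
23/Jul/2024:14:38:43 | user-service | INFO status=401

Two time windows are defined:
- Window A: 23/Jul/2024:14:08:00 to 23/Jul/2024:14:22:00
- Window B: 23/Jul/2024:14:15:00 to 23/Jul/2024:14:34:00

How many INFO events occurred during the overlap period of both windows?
2

To find overlap events:

1. Window A: 23/Jul/2024:14:08:00 to 23/Jul/2024:14:22:00
2. Window B: 23/Jul/2024:14:15:00 to 23/Jul/2024:14:34:00
3. Overlap period: 23/Jul/2024:14:15:00 to 23/Jul/2024:14:22:00
4. Count INFO events in overlap: 2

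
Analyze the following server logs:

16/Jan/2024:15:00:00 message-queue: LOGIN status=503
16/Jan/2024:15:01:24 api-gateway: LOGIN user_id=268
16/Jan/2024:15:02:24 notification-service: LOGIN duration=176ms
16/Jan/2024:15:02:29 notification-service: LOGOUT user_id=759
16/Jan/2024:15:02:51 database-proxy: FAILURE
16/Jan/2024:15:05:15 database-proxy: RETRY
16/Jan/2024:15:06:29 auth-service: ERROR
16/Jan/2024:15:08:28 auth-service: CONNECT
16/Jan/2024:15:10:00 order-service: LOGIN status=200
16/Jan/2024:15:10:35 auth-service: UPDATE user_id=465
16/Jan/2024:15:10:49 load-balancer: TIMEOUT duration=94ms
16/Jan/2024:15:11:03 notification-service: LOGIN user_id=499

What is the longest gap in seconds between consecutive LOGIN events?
456

To find the longest gap:

1. Extract all LOGIN events in chronological order
2. Calculate time differences between consecutive events
3. Find the maximum difference
4. Longest gap: 456 seconds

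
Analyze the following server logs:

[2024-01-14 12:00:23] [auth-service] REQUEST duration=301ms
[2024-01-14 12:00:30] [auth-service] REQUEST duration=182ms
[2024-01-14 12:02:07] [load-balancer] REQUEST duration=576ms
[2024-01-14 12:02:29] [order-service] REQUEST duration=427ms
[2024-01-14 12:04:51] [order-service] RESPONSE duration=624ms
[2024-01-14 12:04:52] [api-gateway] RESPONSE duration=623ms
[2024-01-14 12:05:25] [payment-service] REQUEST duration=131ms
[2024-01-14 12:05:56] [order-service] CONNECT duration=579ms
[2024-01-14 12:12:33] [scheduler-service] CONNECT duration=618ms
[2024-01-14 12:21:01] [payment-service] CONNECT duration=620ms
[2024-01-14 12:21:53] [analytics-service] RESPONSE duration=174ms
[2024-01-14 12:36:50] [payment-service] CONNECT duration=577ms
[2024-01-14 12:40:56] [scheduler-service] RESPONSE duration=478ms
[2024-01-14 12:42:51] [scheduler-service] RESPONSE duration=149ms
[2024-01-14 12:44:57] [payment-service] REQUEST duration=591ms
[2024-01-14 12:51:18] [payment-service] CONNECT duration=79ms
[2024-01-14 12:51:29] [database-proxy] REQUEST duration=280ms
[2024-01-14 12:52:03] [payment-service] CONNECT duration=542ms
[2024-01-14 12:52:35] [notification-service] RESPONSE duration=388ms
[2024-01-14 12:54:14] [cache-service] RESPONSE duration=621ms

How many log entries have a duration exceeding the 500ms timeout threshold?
10

To count timeouts:

1. Threshold: 500ms
2. Extract duration from each log entry
3. Count entries where duration > 500
4. Timeout count: 10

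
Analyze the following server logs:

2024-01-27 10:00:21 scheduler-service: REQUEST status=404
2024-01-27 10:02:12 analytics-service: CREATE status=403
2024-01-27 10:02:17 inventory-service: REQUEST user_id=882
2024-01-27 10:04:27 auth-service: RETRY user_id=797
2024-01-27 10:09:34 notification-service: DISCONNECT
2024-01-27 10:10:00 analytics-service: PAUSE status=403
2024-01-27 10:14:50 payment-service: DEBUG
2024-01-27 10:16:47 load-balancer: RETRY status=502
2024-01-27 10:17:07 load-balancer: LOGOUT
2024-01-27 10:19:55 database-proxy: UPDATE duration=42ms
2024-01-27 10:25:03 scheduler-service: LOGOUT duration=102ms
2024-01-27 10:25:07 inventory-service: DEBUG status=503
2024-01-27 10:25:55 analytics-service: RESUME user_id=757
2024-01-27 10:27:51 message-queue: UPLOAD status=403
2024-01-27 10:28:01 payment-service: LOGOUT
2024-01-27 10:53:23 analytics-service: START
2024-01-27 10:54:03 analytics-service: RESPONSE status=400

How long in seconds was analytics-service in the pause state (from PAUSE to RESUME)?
955

To calculate state duration:

1. Find PAUSE event for analytics-service: 2024-01-27 10:10:00
2. Find RESUME event for analytics-service: 2024-01-27 10:25:55
3. Calculate duration: 2024-01-27 10:25:55 - 2024-01-27 10:10:00 = 955 seconds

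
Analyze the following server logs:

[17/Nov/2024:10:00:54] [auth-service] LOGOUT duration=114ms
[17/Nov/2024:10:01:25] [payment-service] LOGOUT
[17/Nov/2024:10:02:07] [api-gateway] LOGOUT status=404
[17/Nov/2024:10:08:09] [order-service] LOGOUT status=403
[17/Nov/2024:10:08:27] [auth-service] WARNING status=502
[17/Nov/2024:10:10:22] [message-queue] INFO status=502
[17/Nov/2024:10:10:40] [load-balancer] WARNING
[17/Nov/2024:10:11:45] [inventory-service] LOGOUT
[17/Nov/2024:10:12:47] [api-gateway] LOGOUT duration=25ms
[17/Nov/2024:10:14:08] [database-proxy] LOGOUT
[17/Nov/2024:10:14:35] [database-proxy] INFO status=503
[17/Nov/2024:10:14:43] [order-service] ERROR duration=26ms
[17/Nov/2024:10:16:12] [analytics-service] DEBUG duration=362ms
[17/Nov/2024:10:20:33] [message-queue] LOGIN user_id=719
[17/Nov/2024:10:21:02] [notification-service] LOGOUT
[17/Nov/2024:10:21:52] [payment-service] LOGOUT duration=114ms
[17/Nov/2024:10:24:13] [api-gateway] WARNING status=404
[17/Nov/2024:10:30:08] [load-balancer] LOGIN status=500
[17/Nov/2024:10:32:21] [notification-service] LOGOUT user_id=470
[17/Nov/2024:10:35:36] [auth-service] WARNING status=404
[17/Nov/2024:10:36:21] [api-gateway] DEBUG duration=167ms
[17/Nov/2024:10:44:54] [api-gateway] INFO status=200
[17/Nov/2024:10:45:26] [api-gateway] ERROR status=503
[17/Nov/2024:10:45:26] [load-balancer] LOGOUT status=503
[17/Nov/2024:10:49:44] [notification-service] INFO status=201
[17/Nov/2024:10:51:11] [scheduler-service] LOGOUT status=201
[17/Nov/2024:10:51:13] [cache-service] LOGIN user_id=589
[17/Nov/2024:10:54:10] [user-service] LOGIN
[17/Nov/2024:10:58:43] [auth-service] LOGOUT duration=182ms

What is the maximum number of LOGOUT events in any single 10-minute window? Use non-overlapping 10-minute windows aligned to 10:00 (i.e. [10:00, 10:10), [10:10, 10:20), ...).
4

To find the burst window:

1. Divide the log period into non-overlapping 10-minute windows starting at 10:00
2. Count LOGOUT events in each window
3. Find the window with maximum count
4. Maximum events in a window: 4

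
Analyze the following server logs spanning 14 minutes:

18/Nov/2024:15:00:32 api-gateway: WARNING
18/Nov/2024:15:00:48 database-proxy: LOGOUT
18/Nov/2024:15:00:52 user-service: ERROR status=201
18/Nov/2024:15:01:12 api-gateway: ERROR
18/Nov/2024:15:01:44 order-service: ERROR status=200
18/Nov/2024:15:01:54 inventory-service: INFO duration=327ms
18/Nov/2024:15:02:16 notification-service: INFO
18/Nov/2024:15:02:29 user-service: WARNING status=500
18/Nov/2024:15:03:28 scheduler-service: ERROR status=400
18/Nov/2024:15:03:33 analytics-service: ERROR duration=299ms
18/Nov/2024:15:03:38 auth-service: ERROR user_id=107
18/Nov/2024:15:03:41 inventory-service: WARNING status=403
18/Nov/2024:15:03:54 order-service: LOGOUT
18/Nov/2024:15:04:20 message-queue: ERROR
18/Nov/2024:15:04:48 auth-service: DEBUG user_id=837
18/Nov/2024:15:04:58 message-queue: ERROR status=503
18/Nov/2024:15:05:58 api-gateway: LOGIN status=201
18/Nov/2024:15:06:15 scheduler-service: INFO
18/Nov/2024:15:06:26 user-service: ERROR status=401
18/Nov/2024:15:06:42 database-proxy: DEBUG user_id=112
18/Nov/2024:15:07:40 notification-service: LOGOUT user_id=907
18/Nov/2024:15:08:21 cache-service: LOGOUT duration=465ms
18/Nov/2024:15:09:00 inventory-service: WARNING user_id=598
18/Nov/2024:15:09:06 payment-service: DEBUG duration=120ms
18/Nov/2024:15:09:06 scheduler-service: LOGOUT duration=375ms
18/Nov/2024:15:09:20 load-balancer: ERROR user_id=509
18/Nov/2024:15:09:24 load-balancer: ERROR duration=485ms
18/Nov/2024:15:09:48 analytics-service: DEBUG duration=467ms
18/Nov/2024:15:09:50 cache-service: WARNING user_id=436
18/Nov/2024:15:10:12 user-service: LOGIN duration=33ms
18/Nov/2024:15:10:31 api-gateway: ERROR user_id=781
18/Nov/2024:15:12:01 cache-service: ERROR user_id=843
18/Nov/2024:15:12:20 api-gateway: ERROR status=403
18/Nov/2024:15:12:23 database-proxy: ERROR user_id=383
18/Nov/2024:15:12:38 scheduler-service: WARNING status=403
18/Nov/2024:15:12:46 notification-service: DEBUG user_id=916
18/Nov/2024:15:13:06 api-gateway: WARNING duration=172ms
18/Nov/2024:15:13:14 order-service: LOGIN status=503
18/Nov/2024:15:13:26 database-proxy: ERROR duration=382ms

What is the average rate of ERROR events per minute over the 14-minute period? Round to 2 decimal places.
1.14

To calculate the rate:

1. Count total ERROR events: 16
2. Total time period: 14 minutes
3. Rate = 16 / 14 = 1.14 events per minute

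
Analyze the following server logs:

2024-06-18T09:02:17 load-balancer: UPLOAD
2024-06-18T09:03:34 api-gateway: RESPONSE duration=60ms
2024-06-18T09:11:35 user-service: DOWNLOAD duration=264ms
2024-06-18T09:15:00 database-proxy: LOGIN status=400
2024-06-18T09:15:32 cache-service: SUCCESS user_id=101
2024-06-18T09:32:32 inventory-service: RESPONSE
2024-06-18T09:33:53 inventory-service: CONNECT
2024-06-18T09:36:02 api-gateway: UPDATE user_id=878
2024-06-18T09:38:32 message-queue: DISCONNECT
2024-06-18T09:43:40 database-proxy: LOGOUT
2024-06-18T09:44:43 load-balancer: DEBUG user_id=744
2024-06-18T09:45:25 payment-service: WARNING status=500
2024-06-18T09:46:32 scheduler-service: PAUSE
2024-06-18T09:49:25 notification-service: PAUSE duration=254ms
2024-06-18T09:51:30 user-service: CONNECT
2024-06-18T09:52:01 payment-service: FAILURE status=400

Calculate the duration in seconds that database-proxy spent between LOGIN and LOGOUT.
1720

To calculate state duration:

1. Find LOGIN event for database-proxy: 2024-06-18T09:15:00
2. Find LOGOUT event for database-proxy: 2024-06-18T09:43:40
3. Calculate duration: 2024-06-18T09:43:40 - 2024-06-18T09:15:00 = 1720 seconds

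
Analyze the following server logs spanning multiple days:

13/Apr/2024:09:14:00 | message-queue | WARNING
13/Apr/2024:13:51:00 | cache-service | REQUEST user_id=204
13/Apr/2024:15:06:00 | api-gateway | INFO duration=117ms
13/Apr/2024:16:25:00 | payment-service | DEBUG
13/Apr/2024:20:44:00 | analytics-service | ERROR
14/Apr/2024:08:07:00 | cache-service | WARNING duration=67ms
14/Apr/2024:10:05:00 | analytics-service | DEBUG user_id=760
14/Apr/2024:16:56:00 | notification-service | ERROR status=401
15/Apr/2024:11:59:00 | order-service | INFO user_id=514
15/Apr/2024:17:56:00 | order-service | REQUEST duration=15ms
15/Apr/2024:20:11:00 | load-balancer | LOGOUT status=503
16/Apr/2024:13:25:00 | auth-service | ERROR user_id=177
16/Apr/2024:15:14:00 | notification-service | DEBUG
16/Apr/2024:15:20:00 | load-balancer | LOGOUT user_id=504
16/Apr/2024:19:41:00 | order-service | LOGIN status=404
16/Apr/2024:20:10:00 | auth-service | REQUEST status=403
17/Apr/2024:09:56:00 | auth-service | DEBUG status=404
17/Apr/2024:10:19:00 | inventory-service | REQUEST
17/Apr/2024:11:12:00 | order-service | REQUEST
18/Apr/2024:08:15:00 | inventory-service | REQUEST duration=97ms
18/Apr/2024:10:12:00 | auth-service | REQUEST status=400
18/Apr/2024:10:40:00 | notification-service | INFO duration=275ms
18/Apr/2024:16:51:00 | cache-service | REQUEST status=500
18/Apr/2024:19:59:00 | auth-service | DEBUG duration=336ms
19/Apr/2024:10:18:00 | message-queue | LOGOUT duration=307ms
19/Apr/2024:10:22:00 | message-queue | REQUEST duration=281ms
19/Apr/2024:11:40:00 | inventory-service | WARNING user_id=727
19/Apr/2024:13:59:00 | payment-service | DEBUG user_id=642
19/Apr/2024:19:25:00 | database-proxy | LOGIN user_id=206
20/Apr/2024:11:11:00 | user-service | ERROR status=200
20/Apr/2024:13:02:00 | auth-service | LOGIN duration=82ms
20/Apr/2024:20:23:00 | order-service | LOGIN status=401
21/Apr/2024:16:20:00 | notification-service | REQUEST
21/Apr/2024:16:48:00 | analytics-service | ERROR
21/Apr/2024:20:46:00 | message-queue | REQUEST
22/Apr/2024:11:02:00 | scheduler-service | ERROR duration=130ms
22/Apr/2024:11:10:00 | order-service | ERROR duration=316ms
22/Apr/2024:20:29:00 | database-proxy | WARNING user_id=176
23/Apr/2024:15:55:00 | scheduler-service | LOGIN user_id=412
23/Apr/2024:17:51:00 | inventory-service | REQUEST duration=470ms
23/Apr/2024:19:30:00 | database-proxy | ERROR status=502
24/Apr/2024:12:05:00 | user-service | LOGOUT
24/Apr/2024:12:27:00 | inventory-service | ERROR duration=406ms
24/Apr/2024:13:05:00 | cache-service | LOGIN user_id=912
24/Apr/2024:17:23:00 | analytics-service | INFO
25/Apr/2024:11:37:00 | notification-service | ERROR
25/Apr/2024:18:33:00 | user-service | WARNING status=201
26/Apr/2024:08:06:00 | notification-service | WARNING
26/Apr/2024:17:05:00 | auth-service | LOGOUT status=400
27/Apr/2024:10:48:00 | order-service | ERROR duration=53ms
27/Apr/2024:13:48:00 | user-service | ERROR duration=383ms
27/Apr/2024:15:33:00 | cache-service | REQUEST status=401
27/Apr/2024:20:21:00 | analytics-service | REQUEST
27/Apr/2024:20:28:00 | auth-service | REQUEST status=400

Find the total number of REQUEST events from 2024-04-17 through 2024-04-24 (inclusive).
9

To filter by date range:

1. Date range: 2024-04-17 through 2024-04-24, both dates inclusive
2. Filter for REQUEST events whose date falls in this range
3. Count matching events: 9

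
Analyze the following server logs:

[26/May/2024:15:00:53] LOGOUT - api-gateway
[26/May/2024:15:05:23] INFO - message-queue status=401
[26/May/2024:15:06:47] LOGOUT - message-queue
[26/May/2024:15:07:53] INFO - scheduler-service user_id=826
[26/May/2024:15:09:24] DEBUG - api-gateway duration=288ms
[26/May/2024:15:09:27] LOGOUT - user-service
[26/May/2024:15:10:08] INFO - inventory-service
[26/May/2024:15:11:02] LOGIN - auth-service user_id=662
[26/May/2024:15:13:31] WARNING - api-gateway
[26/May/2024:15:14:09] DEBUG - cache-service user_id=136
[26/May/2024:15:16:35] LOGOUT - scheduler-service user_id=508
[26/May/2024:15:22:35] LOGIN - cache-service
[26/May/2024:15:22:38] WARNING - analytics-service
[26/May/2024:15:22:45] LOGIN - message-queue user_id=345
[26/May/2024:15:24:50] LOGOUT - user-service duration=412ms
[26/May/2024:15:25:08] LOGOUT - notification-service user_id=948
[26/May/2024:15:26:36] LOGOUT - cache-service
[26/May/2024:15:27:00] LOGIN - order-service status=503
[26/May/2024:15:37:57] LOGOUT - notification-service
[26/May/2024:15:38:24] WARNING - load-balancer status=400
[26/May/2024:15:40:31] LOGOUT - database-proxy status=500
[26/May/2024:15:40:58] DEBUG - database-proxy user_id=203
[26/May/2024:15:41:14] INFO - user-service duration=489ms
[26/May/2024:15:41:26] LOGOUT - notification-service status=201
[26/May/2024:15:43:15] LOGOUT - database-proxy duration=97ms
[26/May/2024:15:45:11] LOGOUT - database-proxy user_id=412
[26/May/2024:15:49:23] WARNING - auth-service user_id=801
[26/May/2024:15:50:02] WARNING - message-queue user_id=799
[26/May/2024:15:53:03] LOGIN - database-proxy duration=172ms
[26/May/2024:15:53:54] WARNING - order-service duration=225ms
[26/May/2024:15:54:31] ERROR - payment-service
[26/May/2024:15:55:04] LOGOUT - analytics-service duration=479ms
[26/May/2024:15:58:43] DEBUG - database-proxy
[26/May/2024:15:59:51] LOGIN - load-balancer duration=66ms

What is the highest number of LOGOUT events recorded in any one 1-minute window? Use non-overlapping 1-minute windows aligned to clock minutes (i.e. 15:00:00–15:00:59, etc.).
1

To find the burst window:

1. Divide the log period into non-overlapping 1-minute windows starting at 15:00
2. Count LOGOUT events in each window
3. Find the window with maximum count
4. Maximum events in a window: 1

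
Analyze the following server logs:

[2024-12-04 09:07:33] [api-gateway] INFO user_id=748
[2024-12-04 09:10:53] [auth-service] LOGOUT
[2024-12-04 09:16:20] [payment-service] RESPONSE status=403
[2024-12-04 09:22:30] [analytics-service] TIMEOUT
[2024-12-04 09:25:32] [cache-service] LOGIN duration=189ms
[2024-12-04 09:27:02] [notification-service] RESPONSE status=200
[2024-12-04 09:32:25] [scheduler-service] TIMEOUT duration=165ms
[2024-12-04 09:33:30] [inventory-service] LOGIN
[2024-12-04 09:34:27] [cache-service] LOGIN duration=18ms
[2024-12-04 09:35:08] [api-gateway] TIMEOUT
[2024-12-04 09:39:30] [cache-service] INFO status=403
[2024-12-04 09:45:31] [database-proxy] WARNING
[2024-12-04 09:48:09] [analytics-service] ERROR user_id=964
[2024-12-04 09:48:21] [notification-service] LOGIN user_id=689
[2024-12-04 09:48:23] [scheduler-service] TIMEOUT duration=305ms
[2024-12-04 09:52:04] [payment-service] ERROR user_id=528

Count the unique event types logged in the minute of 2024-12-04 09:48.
3

To count unique event types:

1. Filter events in the minute starting at 2024-12-04 09:48
2. Extract event types from matching entries
3. Count unique types: 3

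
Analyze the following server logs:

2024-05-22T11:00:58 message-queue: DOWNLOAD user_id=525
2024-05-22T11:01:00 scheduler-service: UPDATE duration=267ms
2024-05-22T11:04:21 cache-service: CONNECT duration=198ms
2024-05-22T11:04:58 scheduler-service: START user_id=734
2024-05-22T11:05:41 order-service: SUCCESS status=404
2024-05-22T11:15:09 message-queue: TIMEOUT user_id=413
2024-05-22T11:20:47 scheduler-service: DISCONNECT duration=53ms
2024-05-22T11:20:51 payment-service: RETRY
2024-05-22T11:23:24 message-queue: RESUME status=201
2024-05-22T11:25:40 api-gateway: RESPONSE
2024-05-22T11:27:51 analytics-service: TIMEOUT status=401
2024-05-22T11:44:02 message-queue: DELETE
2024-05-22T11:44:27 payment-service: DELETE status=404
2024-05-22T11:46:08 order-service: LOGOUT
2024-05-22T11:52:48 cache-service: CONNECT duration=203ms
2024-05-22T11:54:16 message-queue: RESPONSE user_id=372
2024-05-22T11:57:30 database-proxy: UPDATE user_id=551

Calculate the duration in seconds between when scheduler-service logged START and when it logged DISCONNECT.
949

To find the time between events:

1. Locate the first START event for scheduler-service: 2024-05-22T11:04:58
2. Locate the first DISCONNECT event for scheduler-service: 2024-05-22T11:20:47
3. Calculate the difference: 2024-05-22T11:20:47 - 2024-05-22T11:04:58 = 949 seconds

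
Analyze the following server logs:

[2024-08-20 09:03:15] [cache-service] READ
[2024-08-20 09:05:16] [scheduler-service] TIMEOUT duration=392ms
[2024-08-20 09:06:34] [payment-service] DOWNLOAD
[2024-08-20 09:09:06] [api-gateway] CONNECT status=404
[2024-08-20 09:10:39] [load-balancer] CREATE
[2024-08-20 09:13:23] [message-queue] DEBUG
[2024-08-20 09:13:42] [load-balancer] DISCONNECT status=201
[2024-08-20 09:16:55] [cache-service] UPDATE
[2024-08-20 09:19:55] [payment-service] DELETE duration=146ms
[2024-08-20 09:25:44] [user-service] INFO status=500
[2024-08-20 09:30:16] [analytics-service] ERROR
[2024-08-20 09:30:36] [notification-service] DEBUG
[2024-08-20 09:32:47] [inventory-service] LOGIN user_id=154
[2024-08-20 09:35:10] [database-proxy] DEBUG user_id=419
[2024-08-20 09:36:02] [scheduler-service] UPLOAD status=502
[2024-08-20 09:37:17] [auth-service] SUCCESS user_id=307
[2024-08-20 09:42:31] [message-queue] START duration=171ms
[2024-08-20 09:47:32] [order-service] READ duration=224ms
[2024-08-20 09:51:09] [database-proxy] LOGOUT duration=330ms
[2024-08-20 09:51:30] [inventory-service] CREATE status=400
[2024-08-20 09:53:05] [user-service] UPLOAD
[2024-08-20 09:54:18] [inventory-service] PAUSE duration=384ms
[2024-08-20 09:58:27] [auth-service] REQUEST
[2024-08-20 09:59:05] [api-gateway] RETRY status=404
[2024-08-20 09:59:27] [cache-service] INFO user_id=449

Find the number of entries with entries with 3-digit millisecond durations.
6

To find matching entries:

1. Pattern to match: entries with 3-digit millisecond durations
2. Scan each log entry for the pattern
3. Count matches: 6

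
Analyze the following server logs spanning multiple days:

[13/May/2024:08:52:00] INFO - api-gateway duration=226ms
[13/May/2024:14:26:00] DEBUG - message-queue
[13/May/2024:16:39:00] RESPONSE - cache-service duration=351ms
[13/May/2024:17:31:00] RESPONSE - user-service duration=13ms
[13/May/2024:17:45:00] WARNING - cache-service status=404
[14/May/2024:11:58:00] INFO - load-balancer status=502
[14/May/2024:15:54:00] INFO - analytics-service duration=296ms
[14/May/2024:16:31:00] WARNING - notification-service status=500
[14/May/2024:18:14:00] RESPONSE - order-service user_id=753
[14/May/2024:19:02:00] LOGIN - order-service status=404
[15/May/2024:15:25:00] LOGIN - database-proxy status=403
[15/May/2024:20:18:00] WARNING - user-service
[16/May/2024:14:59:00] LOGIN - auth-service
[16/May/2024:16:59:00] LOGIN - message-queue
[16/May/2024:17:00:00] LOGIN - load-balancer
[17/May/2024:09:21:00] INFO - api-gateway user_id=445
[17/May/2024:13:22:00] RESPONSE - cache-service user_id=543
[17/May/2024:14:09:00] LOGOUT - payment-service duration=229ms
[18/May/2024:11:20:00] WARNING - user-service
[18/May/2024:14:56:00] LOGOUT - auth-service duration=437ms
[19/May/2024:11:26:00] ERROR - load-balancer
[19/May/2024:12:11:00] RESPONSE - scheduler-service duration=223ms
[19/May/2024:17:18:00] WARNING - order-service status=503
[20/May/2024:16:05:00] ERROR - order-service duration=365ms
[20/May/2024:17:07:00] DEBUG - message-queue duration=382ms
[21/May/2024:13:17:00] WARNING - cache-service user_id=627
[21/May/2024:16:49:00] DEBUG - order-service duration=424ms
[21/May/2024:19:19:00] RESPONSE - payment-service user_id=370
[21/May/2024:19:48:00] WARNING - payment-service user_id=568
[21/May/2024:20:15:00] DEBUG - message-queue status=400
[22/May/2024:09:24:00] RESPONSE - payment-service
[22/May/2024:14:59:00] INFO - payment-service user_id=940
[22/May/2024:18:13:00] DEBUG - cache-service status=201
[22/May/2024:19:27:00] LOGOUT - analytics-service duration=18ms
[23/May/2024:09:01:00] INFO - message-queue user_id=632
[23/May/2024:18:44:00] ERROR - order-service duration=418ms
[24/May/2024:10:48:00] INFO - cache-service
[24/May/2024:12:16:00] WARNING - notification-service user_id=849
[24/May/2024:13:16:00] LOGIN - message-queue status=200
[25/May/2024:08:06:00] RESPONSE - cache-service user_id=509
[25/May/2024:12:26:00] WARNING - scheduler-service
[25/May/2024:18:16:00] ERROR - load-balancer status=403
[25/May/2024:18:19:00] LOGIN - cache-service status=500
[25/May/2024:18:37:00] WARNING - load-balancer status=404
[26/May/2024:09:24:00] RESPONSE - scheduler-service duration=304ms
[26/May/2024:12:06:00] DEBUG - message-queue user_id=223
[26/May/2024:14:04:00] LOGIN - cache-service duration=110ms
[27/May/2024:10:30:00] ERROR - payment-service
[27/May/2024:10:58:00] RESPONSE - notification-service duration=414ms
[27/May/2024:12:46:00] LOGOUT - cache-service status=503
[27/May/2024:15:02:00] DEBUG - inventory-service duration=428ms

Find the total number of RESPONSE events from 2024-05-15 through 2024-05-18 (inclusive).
1

To filter by date range:

1. Date range: 2024-05-15 through 2024-05-18, both dates inclusive
2. Filter for RESPONSE events whose date falls in this range
3. Count matching events: 1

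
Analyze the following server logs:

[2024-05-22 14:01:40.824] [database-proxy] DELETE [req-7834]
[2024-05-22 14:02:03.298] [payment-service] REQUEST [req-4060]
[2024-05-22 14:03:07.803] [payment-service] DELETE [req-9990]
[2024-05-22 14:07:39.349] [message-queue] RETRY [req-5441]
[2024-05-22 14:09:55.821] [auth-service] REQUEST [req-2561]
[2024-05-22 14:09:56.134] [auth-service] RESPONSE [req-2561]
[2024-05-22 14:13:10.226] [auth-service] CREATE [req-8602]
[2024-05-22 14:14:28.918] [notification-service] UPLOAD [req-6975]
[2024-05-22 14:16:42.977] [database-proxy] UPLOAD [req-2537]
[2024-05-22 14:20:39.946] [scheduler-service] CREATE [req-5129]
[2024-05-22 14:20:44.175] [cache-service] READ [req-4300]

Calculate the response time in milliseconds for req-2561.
313

To calculate latency:

1. Find REQUEST with id req-2561: 2024-05-22 14:09:55.821
2. Find RESPONSE with id req-2561: 2024-05-22 14:09:56.134
3. Latency: 2024-05-22 14:09:56.134 - 2024-05-22 14:09:55.821 = 313ms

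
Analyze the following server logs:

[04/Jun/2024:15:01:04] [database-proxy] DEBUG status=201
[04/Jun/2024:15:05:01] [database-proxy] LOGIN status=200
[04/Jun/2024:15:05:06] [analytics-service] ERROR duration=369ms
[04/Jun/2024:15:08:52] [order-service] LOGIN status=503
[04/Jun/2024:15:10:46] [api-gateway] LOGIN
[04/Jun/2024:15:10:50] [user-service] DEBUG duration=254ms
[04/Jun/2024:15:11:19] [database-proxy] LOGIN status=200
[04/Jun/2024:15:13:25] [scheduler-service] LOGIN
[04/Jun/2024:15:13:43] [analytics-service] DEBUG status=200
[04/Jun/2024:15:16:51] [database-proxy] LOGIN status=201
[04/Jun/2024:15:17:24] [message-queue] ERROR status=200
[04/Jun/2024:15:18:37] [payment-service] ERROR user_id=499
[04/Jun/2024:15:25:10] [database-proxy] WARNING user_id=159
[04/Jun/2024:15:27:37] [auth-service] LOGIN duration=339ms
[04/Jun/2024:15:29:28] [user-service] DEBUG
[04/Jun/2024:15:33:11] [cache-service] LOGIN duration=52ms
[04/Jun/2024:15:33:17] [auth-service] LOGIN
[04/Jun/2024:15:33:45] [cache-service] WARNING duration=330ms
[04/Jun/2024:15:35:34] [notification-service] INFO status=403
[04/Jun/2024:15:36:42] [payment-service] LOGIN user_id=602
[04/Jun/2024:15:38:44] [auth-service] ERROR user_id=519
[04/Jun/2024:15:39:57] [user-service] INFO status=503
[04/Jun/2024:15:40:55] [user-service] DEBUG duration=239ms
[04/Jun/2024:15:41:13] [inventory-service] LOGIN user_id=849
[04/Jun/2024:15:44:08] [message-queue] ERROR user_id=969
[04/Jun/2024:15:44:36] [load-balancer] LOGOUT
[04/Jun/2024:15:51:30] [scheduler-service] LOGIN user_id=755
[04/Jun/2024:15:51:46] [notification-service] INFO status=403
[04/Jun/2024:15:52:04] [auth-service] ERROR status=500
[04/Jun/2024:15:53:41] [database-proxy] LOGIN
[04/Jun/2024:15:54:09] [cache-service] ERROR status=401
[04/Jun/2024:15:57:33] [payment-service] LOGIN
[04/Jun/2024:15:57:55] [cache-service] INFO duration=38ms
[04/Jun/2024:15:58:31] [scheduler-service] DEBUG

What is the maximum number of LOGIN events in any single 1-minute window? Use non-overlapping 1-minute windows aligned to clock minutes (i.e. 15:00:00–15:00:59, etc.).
2

To find the burst window:

1. Divide the log period into non-overlapping 1-minute windows starting at 15:00
2. Count LOGIN events in each window
3. Find the window with maximum count
4. Maximum events in a window: 2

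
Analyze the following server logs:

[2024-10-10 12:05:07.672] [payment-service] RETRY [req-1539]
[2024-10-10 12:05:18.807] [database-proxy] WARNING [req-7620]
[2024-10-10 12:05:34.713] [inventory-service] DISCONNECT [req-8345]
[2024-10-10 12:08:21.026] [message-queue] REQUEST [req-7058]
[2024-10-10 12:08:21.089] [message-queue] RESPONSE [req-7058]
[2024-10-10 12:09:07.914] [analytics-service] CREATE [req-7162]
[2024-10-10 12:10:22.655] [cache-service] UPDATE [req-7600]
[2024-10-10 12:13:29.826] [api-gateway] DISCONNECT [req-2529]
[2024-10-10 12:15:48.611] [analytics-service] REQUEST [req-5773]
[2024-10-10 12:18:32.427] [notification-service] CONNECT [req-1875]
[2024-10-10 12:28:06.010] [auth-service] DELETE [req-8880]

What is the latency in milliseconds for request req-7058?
63

To calculate latency:

1. Find REQUEST with id req-7058: 2024-10-10 12:08:21.026
2. Find RESPONSE with id req-7058: 2024-10-10 12:08:21.089
3. Latency: 2024-10-10 12:08:21.089 - 2024-10-10 12:08:21.026 = 63ms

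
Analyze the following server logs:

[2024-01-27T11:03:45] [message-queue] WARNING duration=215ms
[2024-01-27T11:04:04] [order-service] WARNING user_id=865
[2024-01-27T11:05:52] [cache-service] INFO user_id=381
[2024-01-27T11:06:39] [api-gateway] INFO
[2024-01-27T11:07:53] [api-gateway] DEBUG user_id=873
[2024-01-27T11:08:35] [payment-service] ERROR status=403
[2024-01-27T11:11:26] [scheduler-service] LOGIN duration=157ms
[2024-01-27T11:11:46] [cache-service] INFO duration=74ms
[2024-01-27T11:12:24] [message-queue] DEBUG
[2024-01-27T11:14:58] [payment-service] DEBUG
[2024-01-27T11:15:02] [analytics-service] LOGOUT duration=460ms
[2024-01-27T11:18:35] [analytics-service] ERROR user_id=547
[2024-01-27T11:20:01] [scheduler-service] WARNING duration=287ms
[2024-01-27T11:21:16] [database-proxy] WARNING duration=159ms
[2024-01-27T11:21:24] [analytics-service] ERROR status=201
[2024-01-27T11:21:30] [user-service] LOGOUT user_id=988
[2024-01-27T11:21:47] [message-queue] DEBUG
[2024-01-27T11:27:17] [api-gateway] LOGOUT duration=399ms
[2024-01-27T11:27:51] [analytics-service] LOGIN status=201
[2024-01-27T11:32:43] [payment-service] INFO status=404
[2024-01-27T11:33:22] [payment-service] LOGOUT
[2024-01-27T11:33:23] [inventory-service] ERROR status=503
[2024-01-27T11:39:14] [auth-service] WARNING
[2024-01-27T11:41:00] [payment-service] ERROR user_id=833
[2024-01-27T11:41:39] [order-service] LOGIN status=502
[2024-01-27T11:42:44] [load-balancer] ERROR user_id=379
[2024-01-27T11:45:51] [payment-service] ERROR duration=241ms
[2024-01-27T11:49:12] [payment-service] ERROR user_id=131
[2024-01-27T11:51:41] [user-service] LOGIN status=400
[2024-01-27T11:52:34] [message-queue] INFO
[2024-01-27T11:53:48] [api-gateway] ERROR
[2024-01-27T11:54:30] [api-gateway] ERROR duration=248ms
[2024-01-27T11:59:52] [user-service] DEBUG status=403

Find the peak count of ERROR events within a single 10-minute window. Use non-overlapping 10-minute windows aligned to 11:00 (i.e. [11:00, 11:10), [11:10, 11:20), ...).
4

To find the burst window:

1. Divide the log period into non-overlapping 10-minute windows starting at 11:00
2. Count ERROR events in each window
3. Find the window with maximum count
4. Maximum events in a window: 4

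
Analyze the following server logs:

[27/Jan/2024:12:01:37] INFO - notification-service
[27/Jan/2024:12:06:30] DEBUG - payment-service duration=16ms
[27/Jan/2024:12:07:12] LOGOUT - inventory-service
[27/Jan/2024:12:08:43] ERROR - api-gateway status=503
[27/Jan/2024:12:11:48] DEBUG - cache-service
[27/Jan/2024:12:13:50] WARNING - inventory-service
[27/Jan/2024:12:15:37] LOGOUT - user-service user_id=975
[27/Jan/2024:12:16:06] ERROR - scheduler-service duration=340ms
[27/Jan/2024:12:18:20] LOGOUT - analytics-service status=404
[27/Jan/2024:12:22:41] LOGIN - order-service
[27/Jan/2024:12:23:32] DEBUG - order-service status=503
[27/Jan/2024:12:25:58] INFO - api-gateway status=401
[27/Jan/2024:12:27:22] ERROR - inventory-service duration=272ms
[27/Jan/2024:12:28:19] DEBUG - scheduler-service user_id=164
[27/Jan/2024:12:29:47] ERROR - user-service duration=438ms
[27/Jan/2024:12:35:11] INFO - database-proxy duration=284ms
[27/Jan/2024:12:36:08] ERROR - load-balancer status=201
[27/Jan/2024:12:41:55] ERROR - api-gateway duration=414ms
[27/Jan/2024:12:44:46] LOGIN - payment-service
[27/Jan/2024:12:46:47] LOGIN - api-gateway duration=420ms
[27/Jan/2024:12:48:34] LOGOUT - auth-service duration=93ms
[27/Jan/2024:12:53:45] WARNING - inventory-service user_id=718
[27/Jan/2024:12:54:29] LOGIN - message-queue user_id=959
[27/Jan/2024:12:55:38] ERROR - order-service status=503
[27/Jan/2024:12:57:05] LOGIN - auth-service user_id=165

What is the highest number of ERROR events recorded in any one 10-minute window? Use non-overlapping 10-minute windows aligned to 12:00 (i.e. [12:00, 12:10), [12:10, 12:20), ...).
2

To find the burst window:

1. Divide the log period into non-overlapping 10-minute windows starting at 12:00
2. Count ERROR events in each window
3. Find the window with maximum count
4. Maximum events in a window: 2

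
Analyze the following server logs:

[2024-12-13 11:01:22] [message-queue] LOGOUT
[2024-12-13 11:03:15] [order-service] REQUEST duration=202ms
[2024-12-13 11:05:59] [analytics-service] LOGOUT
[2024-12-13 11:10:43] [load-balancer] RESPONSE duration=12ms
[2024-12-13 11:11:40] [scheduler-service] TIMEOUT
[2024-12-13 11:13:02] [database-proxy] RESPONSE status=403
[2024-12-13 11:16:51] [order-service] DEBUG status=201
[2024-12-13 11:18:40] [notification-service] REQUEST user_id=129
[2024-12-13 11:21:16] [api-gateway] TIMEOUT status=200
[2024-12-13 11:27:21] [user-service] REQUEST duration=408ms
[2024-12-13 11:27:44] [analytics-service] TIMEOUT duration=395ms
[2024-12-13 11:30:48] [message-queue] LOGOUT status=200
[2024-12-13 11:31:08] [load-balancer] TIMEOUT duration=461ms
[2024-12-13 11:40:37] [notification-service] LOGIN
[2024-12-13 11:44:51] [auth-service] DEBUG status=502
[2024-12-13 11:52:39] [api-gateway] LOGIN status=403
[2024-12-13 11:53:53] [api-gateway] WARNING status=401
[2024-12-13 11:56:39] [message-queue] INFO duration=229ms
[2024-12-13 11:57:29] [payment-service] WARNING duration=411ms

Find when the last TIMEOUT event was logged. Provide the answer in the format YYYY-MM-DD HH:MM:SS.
2024-12-13 11:31:08

To find the last event:

1. Filter for all TIMEOUT events
2. Sort by timestamp
3. Select the last one
4. Timestamp: 2024-12-13 11:31:08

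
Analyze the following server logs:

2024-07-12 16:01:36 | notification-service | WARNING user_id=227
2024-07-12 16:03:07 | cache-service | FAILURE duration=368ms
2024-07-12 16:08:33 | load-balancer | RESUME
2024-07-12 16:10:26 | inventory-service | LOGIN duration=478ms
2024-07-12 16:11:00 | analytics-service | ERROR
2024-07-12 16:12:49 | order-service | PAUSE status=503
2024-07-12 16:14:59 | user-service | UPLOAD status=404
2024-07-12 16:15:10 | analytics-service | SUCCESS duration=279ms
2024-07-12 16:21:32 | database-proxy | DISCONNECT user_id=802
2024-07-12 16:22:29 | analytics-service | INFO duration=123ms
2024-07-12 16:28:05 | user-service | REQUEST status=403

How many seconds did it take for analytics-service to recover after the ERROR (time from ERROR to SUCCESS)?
250

To calculate recovery time:

1. Find ERROR event for analytics-service: 2024-07-12 16:11:00
2. Find next SUCCESS event for analytics-service: 2024-07-12 16:15:10
3. Recovery time: 2024-07-12 16:15:10 - 2024-07-12 16:11:00 = 250 seconds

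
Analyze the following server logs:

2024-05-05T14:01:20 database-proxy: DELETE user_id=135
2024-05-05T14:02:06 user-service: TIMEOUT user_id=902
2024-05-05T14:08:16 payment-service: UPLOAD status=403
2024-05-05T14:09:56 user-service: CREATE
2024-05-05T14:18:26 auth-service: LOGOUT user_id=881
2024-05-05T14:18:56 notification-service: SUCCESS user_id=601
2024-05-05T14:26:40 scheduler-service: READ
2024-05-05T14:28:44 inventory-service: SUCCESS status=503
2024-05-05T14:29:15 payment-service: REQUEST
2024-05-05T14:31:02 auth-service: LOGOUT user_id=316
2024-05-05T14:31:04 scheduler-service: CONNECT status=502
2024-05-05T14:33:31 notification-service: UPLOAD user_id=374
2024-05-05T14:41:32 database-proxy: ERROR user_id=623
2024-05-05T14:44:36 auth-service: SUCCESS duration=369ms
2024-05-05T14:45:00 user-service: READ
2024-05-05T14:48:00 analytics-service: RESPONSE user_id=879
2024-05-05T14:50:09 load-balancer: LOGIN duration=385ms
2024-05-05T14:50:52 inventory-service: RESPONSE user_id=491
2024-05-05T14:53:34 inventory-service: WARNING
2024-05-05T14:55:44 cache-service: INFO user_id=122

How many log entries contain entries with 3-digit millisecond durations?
2

To find matching entries:

1. Pattern to match: entries with 3-digit millisecond durations
2. Scan each log entry for the pattern
3. Count matches: 2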